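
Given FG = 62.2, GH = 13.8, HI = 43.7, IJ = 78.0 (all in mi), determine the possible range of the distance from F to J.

The maximum is all hops collinear in one direction: 62.2 + 13.8 + 43.7 + 78.0 = 197.7.
The longest hop is 78.0; the others sum to 119.7. Since 78.0 ≤ 119.7, the path can fold back on itself completely, so the minimum distance is 0.

0 ≤ FJ ≤ 197.7 mi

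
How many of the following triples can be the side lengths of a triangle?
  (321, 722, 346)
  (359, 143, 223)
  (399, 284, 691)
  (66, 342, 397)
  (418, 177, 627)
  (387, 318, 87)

(321,346,722): 321+346 ≤ 722 → not valid
(143,223,359): 143+223 > 359 → valid
(284,399,691): 284+399 ≤ 691 → not valid
(66,342,397): 66+342 > 397 → valid
(177,418,627): 177+418 ≤ 627 → not valid
(87,318,387): 87+318 > 387 → valid
3 of the 6 triples form a triangle.

3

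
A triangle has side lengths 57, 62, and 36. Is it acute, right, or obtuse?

acute

Compare the square of the longest side to the sum of squares of the other two: 36² + 57² = 4545 > 3844 = 62².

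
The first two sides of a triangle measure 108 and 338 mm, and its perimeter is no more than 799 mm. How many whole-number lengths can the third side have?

123

Triangle inequality: 230 < x < 446. Perimeter ≤ 799 gives x ≤ 799 − 108 − 338 = 353.
So 230 < x ≤ 353; integers 231 through 353: 123 values.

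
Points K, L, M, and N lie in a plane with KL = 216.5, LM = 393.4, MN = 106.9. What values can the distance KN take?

70.0 ≤ KN ≤ 716.8

The maximum is all hops collinear in one direction: 216.5 + 393.4 + 106.9 = 716.8.
The longest hop is 393.4; the others sum to 323.4. Folding the others back against it leaves at least 393.4 − 323.4 = 70.0.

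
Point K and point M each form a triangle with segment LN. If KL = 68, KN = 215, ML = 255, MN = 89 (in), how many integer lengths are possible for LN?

116

From triangle KLN: 147 < LN < 283.
From triangle MLN: 166 < LN < 344.
Intersection: 166 < LN < 283, so integers 167 through 282: 116 values.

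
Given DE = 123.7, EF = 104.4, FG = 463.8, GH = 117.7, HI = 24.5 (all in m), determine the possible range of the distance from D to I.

The maximum is all hops collinear in one direction: 123.7 + 104.4 + 463.8 + 117.7 + 24.5 = 834.1.
The longest hop is 463.8; the others sum to 370.3. Folding the others back against it leaves at least 463.8 − 370.3 = 93.5.

93.5 ≤ DI ≤ 834.1 m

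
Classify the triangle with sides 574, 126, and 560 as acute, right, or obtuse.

right

Compare the square of the longest side to the sum of squares of the other two: 126² + 560² = 329476 = 574².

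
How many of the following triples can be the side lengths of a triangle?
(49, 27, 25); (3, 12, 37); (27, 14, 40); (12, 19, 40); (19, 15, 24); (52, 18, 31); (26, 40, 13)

(25,27,49): 25+27 > 49 → valid
(3,12,37): 3+12 ≤ 37 → not valid
(14,27,40): 14+27 > 40 → valid
(12,19,40): 12+19 ≤ 40 → not valid
(15,19,24): 15+19 > 24 → valid
(18,31,52): 18+31 ≤ 52 → not valid
(13,26,40): 13+26 ≤ 40 → not valid
3 of the 7 triples form a triangle.

3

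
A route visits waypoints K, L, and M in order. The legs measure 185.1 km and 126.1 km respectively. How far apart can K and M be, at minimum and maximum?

By the triangle inequality, |185.1 − 126.1| ≤ KM ≤ 185.1 + 126.1.

59.0 ≤ KM ≤ 311.2 km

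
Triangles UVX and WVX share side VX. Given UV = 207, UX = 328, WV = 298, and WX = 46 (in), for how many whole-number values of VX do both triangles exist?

91

From triangle UVX: 121 < VX < 535.
From triangle WVX: 252 < VX < 344.
Intersection: 252 < VX < 344, so integers 253 through 343: 91 values.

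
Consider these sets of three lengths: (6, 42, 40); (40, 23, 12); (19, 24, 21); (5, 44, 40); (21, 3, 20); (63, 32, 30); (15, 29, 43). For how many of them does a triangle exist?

5

(6,40,42): 6+40 > 42 → valid
(12,23,40): 12+23 ≤ 40 → not valid
(19,21,24): 19+21 > 24 → valid
(5,40,44): 5+40 > 44 → valid
(3,20,21): 3+20 > 21 → valid
(30,32,63): 30+32 ≤ 63 → not valid
(15,29,43): 15+29 > 43 → valid
5 of the 7 triples form a triangle.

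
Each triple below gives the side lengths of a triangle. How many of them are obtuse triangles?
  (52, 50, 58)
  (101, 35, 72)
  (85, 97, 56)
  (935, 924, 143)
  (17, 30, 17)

2

(52,50,58): 50²+52² = 5204 > 3364 = 58² → acute
(101,35,72): 35²+72² = 6409 < 10201 = 101² → obtuse
(85,97,56): 56²+85² = 10361 > 9409 = 97² → acute
(935,924,143): 143²+924² = 874225 = 935² → right
(17,30,17): 17²+17² = 578 < 900 = 30² → obtuse
2 of the 5 are obtuse.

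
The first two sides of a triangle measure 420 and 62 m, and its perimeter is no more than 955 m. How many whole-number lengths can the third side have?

115

Triangle inequality: 358 < x < 482. Perimeter ≤ 955 gives x ≤ 955 − 420 − 62 = 473.
So 358 < x ≤ 473; integers 359 through 473: 115 values.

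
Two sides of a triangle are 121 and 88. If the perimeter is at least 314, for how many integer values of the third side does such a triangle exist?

104

Triangle inequality: 33 < x < 209. Perimeter ≥ 314 gives x ≥ 314 − 121 − 88 = 105.
So 105 ≤ x < 209; integers 105 through 208: 104 values.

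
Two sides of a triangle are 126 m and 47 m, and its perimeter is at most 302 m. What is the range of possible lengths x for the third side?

Triangle inequality alone gives 79 < x < 173.
The perimeter condition gives x ≤ 302 − 126 − 47 = 129.
Intersecting the two: 79 < x ≤ 129.

79 < x ≤ 129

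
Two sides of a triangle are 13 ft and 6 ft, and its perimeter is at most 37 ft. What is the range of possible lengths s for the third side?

Triangle inequality alone gives 7 < s < 19.
The perimeter condition gives s ≤ 37 − 13 − 6 = 18.
Intersecting the two: 7 < s ≤ 18.

7 < s ≤ 18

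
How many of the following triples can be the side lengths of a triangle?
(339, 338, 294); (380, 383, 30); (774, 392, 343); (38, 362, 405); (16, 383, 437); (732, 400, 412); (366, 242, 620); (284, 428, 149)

4

(294,338,339): 294+338 > 339 → valid
(30,380,383): 30+380 > 383 → valid
(343,392,774): 343+392 ≤ 774 → not valid
(38,362,405): 38+362 ≤ 405 → not valid
(16,383,437): 16+383 ≤ 437 → not valid
(400,412,732): 400+412 > 732 → valid
(242,366,620): 242+366 ≤ 620 → not valid
(149,284,428): 149+284 > 428 → valid
4 of the 8 triples form a triangle.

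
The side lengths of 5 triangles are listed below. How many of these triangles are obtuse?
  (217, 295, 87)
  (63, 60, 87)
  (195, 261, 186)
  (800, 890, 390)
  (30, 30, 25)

1

(217,295,87): 87²+217² = 54658 < 87025 = 295² → obtuse
(63,60,87): 60²+63² = 7569 = 87² → right
(195,261,186): 186²+195² = 72621 > 68121 = 261² → acute
(800,890,390): 390²+800² = 792100 = 890² → right
(30,30,25): 25²+30² = 1525 > 900 = 30² → acute
1 of the 5 is obtuse.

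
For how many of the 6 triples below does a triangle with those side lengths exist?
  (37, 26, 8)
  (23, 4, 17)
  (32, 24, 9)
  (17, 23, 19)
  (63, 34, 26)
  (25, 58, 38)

3

(8,26,37): 8+26 ≤ 37 → not valid
(4,17,23): 4+17 ≤ 23 → not valid
(9,24,32): 9+24 > 32 → valid
(17,19,23): 17+19 > 23 → valid
(26,34,63): 26+34 ≤ 63 → not valid
(25,38,58): 25+38 > 58 → valid
3 of the 6 triples form a triangle.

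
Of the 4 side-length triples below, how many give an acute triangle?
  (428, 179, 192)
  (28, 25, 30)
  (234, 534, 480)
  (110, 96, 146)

1

(428,179,192): 179+192 ≤ 428, not a triangle
(28,25,30): 25²+28² = 1409 > 900 = 30² → acute
(234,534,480): 234²+480² = 285156 = 534² → right
(110,96,146): 96²+110² = 21316 = 146² → right
1 of the 4 is acute.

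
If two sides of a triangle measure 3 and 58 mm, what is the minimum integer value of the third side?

56

The third side must be strictly greater than |3 − 58| = 55.
The smallest integer above 55 is 56.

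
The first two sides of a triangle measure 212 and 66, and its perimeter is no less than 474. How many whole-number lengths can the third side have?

82

Triangle inequality: 146 < x < 278. Perimeter ≥ 474 gives x ≥ 474 − 212 − 66 = 196.
So 196 ≤ x < 278; integers 196 through 277: 82 values.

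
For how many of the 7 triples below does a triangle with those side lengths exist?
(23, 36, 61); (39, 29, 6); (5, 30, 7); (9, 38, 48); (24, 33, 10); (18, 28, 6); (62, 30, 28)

1

(23,36,61): 23+36 ≤ 61 → not valid
(6,29,39): 6+29 ≤ 39 → not valid
(5,7,30): 5+7 ≤ 30 → not valid
(9,38,48): 9+38 ≤ 48 → not valid
(10,24,33): 10+24 > 33 → valid
(6,18,28): 6+18 ≤ 28 → not valid
(28,30,62): 28+30 ≤ 62 → not valid
1 of the 7 triples forms a triangle.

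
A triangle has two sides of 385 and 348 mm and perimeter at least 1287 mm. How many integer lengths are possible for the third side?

179

Triangle inequality: 37 < x < 733. Perimeter ≥ 1287 gives x ≥ 1287 − 385 − 348 = 554.
So 554 ≤ x < 733; integers 554 through 732: 179 values.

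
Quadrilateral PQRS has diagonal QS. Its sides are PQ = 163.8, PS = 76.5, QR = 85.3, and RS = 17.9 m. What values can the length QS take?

87.3 < QS < 103.2

From triangle PQS: |163.8 − 76.5| < QS < 163.8 + 76.5, i.e. 87.3 < QS < 240.3.
From triangle RQS: 67.4 < QS < 103.2.
Both must hold, so QS lies in the intersection.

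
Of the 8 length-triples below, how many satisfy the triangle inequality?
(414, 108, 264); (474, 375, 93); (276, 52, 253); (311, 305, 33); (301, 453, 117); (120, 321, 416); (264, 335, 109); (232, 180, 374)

(108,264,414): 108+264 ≤ 414 → not valid
(93,375,474): 93+375 ≤ 474 → not valid
(52,253,276): 52+253 > 276 → valid
(33,305,311): 33+305 > 311 → valid
(117,301,453): 117+301 ≤ 453 → not valid
(120,321,416): 120+321 > 416 → valid
(109,264,335): 109+264 > 335 → valid
(180,232,374): 180+232 > 374 → valid
5 of the 8 triples form a triangle.

5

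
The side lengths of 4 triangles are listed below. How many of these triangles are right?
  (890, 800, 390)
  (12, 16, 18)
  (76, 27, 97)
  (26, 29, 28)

(890,800,390): 390²+800² = 792100 = 890² → right
(12,16,18): 12²+16² = 400 > 324 = 18² → acute
(76,27,97): 27²+76² = 6505 < 9409 = 97² → obtuse
(26,29,28): 26²+28² = 1460 > 841 = 29² → acute
1 of the 4 is right.

1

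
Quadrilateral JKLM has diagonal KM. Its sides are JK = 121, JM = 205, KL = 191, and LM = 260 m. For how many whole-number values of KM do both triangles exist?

From triangle JKM: 84 < KM < 326.
From triangle LKM: 69 < KM < 451.
Intersection: 84 < KM < 326, so integers 85 through 325: 241 values.

241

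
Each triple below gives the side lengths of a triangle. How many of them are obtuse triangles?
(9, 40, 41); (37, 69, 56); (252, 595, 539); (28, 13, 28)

1

(9,40,41): 9²+40² = 1681 = 41² → right
(37,69,56): 37²+56² = 4505 < 4761 = 69² → obtuse
(252,595,539): 252²+539² = 354025 = 595² → right
(28,13,28): 13²+28² = 953 > 784 = 28² → acute
1 of the 4 is obtuse.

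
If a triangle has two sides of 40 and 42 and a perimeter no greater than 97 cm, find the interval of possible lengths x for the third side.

Triangle inequality alone gives 2 < x < 82.
The perimeter condition gives x ≤ 97 − 40 − 42 = 15.
Intersecting the two: 2 < x ≤ 15.

2 < x ≤ 15 cm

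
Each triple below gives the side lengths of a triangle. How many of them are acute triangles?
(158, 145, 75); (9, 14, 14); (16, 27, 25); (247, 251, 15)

3

(158,145,75): 75²+145² = 26650 > 24964 = 158² → acute
(9,14,14): 9²+14² = 277 > 196 = 14² → acute
(16,27,25): 16²+25² = 881 > 729 = 27² → acute
(247,251,15): 15²+247² = 61234 < 63001 = 251² → obtuse
3 of the 4 are acute.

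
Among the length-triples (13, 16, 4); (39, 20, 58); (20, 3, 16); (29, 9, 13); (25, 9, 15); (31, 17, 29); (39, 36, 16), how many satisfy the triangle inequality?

(4,13,16): 4+13 > 16 → valid
(20,39,58): 20+39 > 58 → valid
(3,16,20): 3+16 ≤ 20 → not valid
(9,13,29): 9+13 ≤ 29 → not valid
(9,15,25): 9+15 ≤ 25 → not valid
(17,29,31): 17+29 > 31 → valid
(16,36,39): 16+36 > 39 → valid
4 of the 7 triples form a triangle.

4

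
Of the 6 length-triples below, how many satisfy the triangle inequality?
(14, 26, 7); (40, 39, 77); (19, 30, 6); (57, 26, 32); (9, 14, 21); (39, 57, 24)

(7,14,26): 7+14 ≤ 26 → not valid
(39,40,77): 39+40 > 77 → valid
(6,19,30): 6+19 ≤ 30 → not valid
(26,32,57): 26+32 > 57 → valid
(9,14,21): 9+14 > 21 → valid
(24,39,57): 24+39 > 57 → valid
4 of the 6 triples form a triangle.

4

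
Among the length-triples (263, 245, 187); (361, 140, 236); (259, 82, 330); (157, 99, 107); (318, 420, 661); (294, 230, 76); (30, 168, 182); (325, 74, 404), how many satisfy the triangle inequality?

7

(187,245,263): 187+245 > 263 → valid
(140,236,361): 140+236 > 361 → valid
(82,259,330): 82+259 > 330 → valid
(99,107,157): 99+107 > 157 → valid
(318,420,661): 318+420 > 661 → valid
(76,230,294): 76+230 > 294 → valid
(30,168,182): 30+168 > 182 → valid
(74,325,404): 74+325 ≤ 404 → not valid
7 of the 8 triples form a triangle.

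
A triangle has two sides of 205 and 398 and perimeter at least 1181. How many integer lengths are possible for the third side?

25

Triangle inequality: 193 < x < 603. Perimeter ≥ 1181 gives x ≥ 1181 − 205 − 398 = 578.
So 578 ≤ x < 603; integers 578 through 602: 25 values.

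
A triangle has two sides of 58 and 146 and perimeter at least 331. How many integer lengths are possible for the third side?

Triangle inequality: 88 < x < 204. Perimeter ≥ 331 gives x ≥ 331 − 58 − 146 = 127.
So 127 ≤ x < 204; integers 127 through 203: 77 values.

77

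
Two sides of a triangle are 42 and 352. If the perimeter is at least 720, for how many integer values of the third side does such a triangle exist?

Triangle inequality: 310 < x < 394. Perimeter ≥ 720 gives x ≥ 720 − 42 − 352 = 326.
So 326 ≤ x < 394; integers 326 through 393: 68 values.

68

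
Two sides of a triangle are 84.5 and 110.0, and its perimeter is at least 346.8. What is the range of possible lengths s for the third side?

Triangle inequality alone gives 25.5 < s < 194.5.
The perimeter condition gives s ≥ 346.8 − 84.5 − 110.0 = 152.3.
Intersecting the two: 152.3 ≤ s < 194.5.

152.3 ≤ s < 194.5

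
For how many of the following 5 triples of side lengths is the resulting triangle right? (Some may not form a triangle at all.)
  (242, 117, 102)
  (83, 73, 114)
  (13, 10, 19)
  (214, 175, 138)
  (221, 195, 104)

(242,117,102): 102+117 ≤ 242, not a triangle
(83,73,114): 73²+83² = 12218 < 12996 = 114² → obtuse
(13,10,19): 10²+13² = 269 < 361 = 19² → obtuse
(214,175,138): 138²+175² = 49669 > 45796 = 214² → acute
(221,195,104): 104²+195² = 48841 = 221² → right
1 of the 5 is right.

1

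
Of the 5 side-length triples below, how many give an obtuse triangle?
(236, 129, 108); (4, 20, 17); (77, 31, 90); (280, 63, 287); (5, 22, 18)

(236,129,108): 108²+129² = 28305 < 55696 = 236² → obtuse
(4,20,17): 4²+17² = 305 < 400 = 20² → obtuse
(77,31,90): 31²+77² = 6890 < 8100 = 90² → obtuse
(280,63,287): 63²+280² = 82369 = 287² → right
(5,22,18): 5²+18² = 349 < 484 = 22² → obtuse
4 of the 5 are obtuse.

4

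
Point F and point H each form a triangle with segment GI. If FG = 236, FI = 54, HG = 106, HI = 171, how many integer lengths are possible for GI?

From triangle FGI: 182 < GI < 290.
From triangle HGI: 65 < GI < 277.
Intersection: 182 < GI < 277, so integers 183 through 276: 94 values.

94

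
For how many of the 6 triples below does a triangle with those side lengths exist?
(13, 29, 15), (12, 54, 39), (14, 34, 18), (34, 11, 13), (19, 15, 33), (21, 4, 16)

(13,15,29): 13+15 ≤ 29 → not valid
(12,39,54): 12+39 ≤ 54 → not valid
(14,18,34): 14+18 ≤ 34 → not valid
(11,13,34): 11+13 ≤ 34 → not valid
(15,19,33): 15+19 > 33 → valid
(4,16,21): 4+16 ≤ 21 → not valid
1 of the 6 triples forms a triangle.

1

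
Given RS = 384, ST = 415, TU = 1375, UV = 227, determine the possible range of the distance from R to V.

The maximum is all hops collinear in one direction: 384 + 415 + 1375 + 227 = 2401.
The longest hop is 1375; the others sum to 1026. Folding the others back against it leaves at least 1375 − 1026 = 349.

349 ≤ RV ≤ 2401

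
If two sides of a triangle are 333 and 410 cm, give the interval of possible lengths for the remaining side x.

By the triangle inequality, x must be less than 333 + 410 = 743 and greater than |333 − 410| = 77.

77 < x < 743 (cm)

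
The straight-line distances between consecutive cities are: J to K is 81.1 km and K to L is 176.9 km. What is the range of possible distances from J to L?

By the triangle inequality, |81.1 − 176.9| ≤ JL ≤ 81.1 + 176.9.

95.8 ≤ JL ≤ 258.0 km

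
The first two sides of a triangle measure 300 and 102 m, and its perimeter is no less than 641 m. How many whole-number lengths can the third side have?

Triangle inequality: 198 < x < 402. Perimeter ≥ 641 gives x ≥ 641 − 300 − 102 = 239.
So 239 ≤ x < 402; integers 239 through 401: 163 values.

163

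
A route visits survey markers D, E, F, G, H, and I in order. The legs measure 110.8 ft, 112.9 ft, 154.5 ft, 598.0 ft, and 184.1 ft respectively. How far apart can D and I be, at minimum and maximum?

The maximum is all hops collinear in one direction: 110.8 + 112.9 + 154.5 + 598.0 + 184.1 = 1160.3.
The longest hop is 598.0; the others sum to 562.3. Folding the others back against it leaves at least 598.0 − 562.3 = 35.7.

35.7 ≤ DI ≤ 1160.3 ft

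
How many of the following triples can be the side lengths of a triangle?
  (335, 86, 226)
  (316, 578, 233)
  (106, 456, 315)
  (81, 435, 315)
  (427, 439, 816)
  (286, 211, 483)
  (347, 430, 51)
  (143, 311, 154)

(86,226,335): 86+226 ≤ 335 → not valid
(233,316,578): 233+316 ≤ 578 → not valid
(106,315,456): 106+315 ≤ 456 → not valid
(81,315,435): 81+315 ≤ 435 → not valid
(427,439,816): 427+439 > 816 → valid
(211,286,483): 211+286 > 483 → valid
(51,347,430): 51+347 ≤ 430 → not valid
(143,154,311): 143+154 ≤ 311 → not valid
2 of the 8 triples form a triangle.

2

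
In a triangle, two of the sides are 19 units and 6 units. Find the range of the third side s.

By the triangle inequality, s must be less than 19 + 6 = 25 and greater than |19 − 6| = 13.

13 < s < 25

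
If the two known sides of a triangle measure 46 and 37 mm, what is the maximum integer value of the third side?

The third side must be strictly less than 46 + 37 = 83.
The largest integer below 83 is 82.

82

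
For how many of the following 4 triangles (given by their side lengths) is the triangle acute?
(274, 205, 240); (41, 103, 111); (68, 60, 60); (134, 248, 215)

3

(274,205,240): 205²+240² = 99625 > 75076 = 274² → acute
(41,103,111): 41²+103² = 12290 < 12321 = 111² → obtuse
(68,60,60): 60²+60² = 7200 > 4624 = 68² → acute
(134,248,215): 134²+215² = 64181 > 61504 = 248² → acute
3 of the 4 are acute.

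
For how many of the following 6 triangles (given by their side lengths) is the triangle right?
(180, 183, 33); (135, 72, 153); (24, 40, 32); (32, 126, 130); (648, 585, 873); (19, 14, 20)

5

(180,183,33): 33²+180² = 33489 = 183² → right
(135,72,153): 72²+135² = 23409 = 153² → right
(24,40,32): 24²+32² = 1600 = 40² → right
(32,126,130): 32²+126² = 16900 = 130² → right
(648,585,873): 585²+648² = 762129 = 873² → right
(19,14,20): 14²+19² = 557 > 400 = 20² → acute
5 of the 6 are right.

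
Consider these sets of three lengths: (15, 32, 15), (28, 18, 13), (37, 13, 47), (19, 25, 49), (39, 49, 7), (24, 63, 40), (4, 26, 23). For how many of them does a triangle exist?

(15,15,32): 15+15 ≤ 32 → not valid
(13,18,28): 13+18 > 28 → valid
(13,37,47): 13+37 > 47 → valid
(19,25,49): 19+25 ≤ 49 → not valid
(7,39,49): 7+39 ≤ 49 → not valid
(24,40,63): 24+40 > 63 → valid
(4,23,26): 4+23 > 26 → valid
4 of the 7 triples form a triangle.

4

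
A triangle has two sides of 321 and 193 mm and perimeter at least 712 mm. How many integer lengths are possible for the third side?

316

Triangle inequality: 128 < x < 514. Perimeter ≥ 712 gives x ≥ 712 − 321 − 193 = 198.
So 198 ≤ x < 514; integers 198 through 513: 316 values.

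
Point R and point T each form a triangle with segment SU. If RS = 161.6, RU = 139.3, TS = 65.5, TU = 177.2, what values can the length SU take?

From triangle RSU: |161.6 − 139.3| < SU < 161.6 + 139.3, i.e. 22.3 < SU < 300.9.
From triangle TSU: 111.7 < SU < 242.7.
Both must hold, so SU lies in the intersection.

111.7 < SU < 242.7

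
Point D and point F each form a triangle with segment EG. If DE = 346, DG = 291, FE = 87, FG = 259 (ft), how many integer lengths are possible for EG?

173

From triangle DEG: 55 < EG < 637.
From triangle FEG: 172 < EG < 346.
Intersection: 172 < EG < 346, so integers 173 through 345: 173 values.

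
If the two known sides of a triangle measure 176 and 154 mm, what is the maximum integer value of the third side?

The third side must be strictly less than 176 + 154 = 330.
The largest integer below 330 is 329.

329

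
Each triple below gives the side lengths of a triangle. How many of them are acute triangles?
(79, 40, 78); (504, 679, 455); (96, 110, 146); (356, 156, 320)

1

(79,40,78): 40²+78² = 7684 > 6241 = 79² → acute
(504,679,455): 455²+504² = 461041 = 679² → right
(96,110,146): 96²+110² = 21316 = 146² → right
(356,156,320): 156²+320² = 126736 = 356² → right
1 of the 4 is acute.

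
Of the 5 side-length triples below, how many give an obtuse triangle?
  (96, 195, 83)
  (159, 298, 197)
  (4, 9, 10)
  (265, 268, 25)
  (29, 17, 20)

4

(96,195,83): 83+96 ≤ 195, not a triangle
(159,298,197): 159²+197² = 64090 < 88804 = 298² → obtuse
(4,9,10): 4²+9² = 97 < 100 = 10² → obtuse
(265,268,25): 25²+265² = 70850 < 71824 = 268² → obtuse
(29,17,20): 17²+20² = 689 < 841 = 29² → obtuse
4 of the 5 are obtuse.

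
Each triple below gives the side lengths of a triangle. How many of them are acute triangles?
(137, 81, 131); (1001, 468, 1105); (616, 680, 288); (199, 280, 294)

2

(137,81,131): 81²+131² = 23722 > 18769 = 137² → acute
(1001,468,1105): 468²+1001² = 1221025 = 1105² → right
(616,680,288): 288²+616² = 462400 = 680² → right
(199,280,294): 199²+280² = 118001 > 86436 = 294² → acute
2 of the 4 are acute.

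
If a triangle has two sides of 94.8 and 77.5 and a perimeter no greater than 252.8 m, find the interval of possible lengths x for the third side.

17.3 < x ≤ 80.5

Triangle inequality alone gives 17.3 < x < 172.3.
The perimeter condition gives x ≤ 252.8 − 94.8 − 77.5 = 80.5.
Intersecting the two: 17.3 < x ≤ 80.5.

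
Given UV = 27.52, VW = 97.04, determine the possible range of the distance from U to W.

By the triangle inequality, |27.52 − 97.04| ≤ UW ≤ 27.52 + 97.04.

69.52 ≤ UW ≤ 124.56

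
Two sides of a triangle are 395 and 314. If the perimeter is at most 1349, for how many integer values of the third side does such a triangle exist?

559

Triangle inequality: 81 < x < 709. Perimeter ≤ 1349 gives x ≤ 1349 − 395 − 314 = 640.
So 81 < x ≤ 640; integers 82 through 640: 559 values.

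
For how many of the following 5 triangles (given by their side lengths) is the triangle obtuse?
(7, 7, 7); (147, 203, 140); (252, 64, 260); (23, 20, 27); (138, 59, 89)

1

(7,7,7): 7²+7² = 98 > 49 = 7² → acute
(147,203,140): 140²+147² = 41209 = 203² → right
(252,64,260): 64²+252² = 67600 = 260² → right
(23,20,27): 20²+23² = 929 > 729 = 27² → acute
(138,59,89): 59²+89² = 11402 < 19044 = 138² → obtuse
1 of the 5 is obtuse.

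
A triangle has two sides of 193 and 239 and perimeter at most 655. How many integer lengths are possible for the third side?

Triangle inequality: 46 < x < 432. Perimeter ≤ 655 gives x ≤ 655 − 193 − 239 = 223.
So 46 < x ≤ 223; integers 47 through 223: 177 values.

177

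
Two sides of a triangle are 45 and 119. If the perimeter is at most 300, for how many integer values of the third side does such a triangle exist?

Triangle inequality: 74 < x < 164. Perimeter ≤ 300 gives x ≤ 300 − 45 − 119 = 136.
So 74 < x ≤ 136; integers 75 through 136: 62 values.

62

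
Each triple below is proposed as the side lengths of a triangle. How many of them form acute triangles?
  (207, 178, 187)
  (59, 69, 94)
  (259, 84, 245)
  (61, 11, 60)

1

(207,178,187): 178²+187² = 66653 > 42849 = 207² → acute
(59,69,94): 59²+69² = 8242 < 8836 = 94² → obtuse
(259,84,245): 84²+245² = 67081 = 259² → right
(61,11,60): 11²+60² = 3721 = 61² → right
1 of the 4 is acute.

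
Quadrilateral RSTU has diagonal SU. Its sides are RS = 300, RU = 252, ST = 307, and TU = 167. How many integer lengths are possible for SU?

333

From triangle RSU: 48 < SU < 552.
From triangle TSU: 140 < SU < 474.
Intersection: 140 < SU < 474, so integers 141 through 473: 333 values.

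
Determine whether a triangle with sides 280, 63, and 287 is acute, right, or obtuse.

Compare the square of the longest side to the sum of squares of the other two: 63² + 280² = 82369 = 287².

right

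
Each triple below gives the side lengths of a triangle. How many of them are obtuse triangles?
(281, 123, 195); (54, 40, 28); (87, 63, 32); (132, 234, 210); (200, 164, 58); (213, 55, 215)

(281,123,195): 123²+195² = 53154 < 78961 = 281² → obtuse
(54,40,28): 28²+40² = 2384 < 2916 = 54² → obtuse
(87,63,32): 32²+63² = 4993 < 7569 = 87² → obtuse
(132,234,210): 132²+210² = 61524 > 54756 = 234² → acute
(200,164,58): 58²+164² = 30260 < 40000 = 200² → obtuse
(213,55,215): 55²+213² = 48394 > 46225 = 215² → acute
4 of the 6 are obtuse.

4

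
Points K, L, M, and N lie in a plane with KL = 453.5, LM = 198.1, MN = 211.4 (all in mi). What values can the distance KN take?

The maximum is all hops collinear in one direction: 453.5 + 198.1 + 211.4 = 863.0.
The longest hop is 453.5; the others sum to 409.5. Folding the others back against it leaves at least 453.5 − 409.5 = 44.0.

44.0 ≤ KN ≤ 863.0 mi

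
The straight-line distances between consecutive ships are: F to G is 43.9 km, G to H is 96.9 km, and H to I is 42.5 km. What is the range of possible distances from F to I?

The maximum is all hops collinear in one direction: 43.9 + 96.9 + 42.5 = 183.3.
The longest hop is 96.9; the others sum to 86.4. Folding the others back against it leaves at least 96.9 − 86.4 = 10.5.

10.5 ≤ FI ≤ 183.3 km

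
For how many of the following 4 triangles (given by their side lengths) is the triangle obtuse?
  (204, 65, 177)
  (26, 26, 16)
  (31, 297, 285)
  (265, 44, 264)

(204,65,177): 65²+177² = 35554 < 41616 = 204² → obtuse
(26,26,16): 16²+26² = 932 > 676 = 26² → acute
(31,297,285): 31²+285² = 82186 < 88209 = 297² → obtuse
(265,44,264): 44²+264² = 71632 > 70225 = 265² → acute
2 of the 4 are obtuse.

2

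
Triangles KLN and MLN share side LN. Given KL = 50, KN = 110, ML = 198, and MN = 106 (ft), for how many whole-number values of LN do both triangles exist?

67

From triangle KLN: 60 < LN < 160.
From triangle MLN: 92 < LN < 304.
Intersection: 92 < LN < 160, so integers 93 through 159: 67 values.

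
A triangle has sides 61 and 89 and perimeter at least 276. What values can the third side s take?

Triangle inequality alone gives 28 < s < 150.
The perimeter condition gives s ≥ 276 − 61 − 89 = 126.
Intersecting the two: 126 ≤ s < 150.

126 ≤ s < 150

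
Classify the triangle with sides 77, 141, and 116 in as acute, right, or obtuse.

Compare the square of the longest side to the sum of squares of the other two: 77² + 116² = 19385 < 19881 = 141².

obtuse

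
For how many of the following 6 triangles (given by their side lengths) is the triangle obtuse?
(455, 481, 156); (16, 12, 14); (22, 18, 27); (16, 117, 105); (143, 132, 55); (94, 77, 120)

(455,481,156): 156²+455² = 231361 = 481² → right
(16,12,14): 12²+14² = 340 > 256 = 16² → acute
(22,18,27): 18²+22² = 808 > 729 = 27² → acute
(16,117,105): 16²+105² = 11281 < 13689 = 117² → obtuse
(143,132,55): 55²+132² = 20449 = 143² → right
(94,77,120): 77²+94² = 14765 > 14400 = 120² → acute
1 of the 6 is obtuse.

1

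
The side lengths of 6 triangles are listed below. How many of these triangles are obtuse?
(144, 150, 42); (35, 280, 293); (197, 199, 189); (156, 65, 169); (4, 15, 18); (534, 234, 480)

2

(144,150,42): 42²+144² = 22500 = 150² → right
(35,280,293): 35²+280² = 79625 < 85849 = 293² → obtuse
(197,199,189): 189²+197² = 74530 > 39601 = 199² → acute
(156,65,169): 65²+156² = 28561 = 169² → right
(4,15,18): 4²+15² = 241 < 324 = 18² → obtuse
(534,234,480): 234²+480² = 285156 = 534² → right
2 of the 6 are obtuse.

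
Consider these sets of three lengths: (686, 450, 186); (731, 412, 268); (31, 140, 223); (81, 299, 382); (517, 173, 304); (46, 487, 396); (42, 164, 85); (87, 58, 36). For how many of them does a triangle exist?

1

(186,450,686): 186+450 ≤ 686 → not valid
(268,412,731): 268+412 ≤ 731 → not valid
(31,140,223): 31+140 ≤ 223 → not valid
(81,299,382): 81+299 ≤ 382 → not valid
(173,304,517): 173+304 ≤ 517 → not valid
(46,396,487): 46+396 ≤ 487 → not valid
(42,85,164): 42+85 ≤ 164 → not valid
(36,58,87): 36+58 > 87 → valid
1 of the 8 triples forms a triangle.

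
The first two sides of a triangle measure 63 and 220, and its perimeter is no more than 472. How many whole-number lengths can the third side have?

32

Triangle inequality: 157 < x < 283. Perimeter ≤ 472 gives x ≤ 472 − 63 − 220 = 189.
So 157 < x ≤ 189; integers 158 through 189: 32 values.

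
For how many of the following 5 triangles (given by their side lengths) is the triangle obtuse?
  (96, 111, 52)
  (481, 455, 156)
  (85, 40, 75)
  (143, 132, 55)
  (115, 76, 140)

(96,111,52): 52²+96² = 11920 < 12321 = 111² → obtuse
(481,455,156): 156²+455² = 231361 = 481² → right
(85,40,75): 40²+75² = 7225 = 85² → right
(143,132,55): 55²+132² = 20449 = 143² → right
(115,76,140): 76²+115² = 19001 < 19600 = 140² → obtuse
2 of the 5 are obtuse.

2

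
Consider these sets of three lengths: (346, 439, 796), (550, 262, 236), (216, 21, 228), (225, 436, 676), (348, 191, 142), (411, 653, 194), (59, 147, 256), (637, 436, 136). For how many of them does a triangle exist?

1

(346,439,796): 346+439 ≤ 796 → not valid
(236,262,550): 236+262 ≤ 550 → not valid
(21,216,228): 21+216 > 228 → valid
(225,436,676): 225+436 ≤ 676 → not valid
(142,191,348): 142+191 ≤ 348 → not valid
(194,411,653): 194+411 ≤ 653 → not valid
(59,147,256): 59+147 ≤ 256 → not valid
(136,436,637): 136+436 ≤ 637 → not valid
1 of the 8 triples forms a triangle.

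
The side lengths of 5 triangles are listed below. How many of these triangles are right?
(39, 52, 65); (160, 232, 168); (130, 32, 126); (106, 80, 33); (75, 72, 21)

(39,52,65): 39²+52² = 4225 = 65² → right
(160,232,168): 160²+168² = 53824 = 232² → right
(130,32,126): 32²+126² = 16900 = 130² → right
(106,80,33): 33²+80² = 7489 < 11236 = 106² → obtuse
(75,72,21): 21²+72² = 5625 = 75² → right
4 of the 5 are right.

4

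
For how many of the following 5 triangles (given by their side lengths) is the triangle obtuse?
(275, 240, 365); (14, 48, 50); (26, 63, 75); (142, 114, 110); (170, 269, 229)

(275,240,365): 240²+275² = 133225 = 365² → right
(14,48,50): 14²+48² = 2500 = 50² → right
(26,63,75): 26²+63² = 4645 < 5625 = 75² → obtuse
(142,114,110): 110²+114² = 25096 > 20164 = 142² → acute
(170,269,229): 170²+229² = 81341 > 72361 = 269² → acute
1 of the 5 is obtuse.

1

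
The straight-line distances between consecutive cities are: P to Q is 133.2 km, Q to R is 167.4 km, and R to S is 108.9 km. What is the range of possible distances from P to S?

0 ≤ PS ≤ 409.5 km

The maximum is all hops collinear in one direction: 133.2 + 167.4 + 108.9 = 409.5.
The longest hop is 167.4; the others sum to 242.1. Since 167.4 ≤ 242.1, the path can fold back on itself completely, so the minimum distance is 0.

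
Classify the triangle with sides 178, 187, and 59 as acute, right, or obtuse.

acute

Compare the square of the longest side to the sum of squares of the other two: 59² + 178² = 35165 > 34969 = 187².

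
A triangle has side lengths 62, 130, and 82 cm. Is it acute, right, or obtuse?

obtuse

Compare the square of the longest side to the sum of squares of the other two: 62² + 82² = 10568 < 16900 = 130².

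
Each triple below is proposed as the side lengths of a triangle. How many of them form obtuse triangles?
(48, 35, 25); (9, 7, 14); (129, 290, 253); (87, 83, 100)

3

(48,35,25): 25²+35² = 1850 < 2304 = 48² → obtuse
(9,7,14): 7²+9² = 130 < 196 = 14² → obtuse
(129,290,253): 129²+253² = 80650 < 84100 = 290² → obtuse
(87,83,100): 83²+87² = 14458 > 10000 = 100² → acute
3 of the 4 are obtuse.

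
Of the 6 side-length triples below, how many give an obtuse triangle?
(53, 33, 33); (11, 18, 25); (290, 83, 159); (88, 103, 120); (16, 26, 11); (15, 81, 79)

4

(53,33,33): 33²+33² = 2178 < 2809 = 53² → obtuse
(11,18,25): 11²+18² = 445 < 625 = 25² → obtuse
(290,83,159): 83+159 ≤ 290, not a triangle
(88,103,120): 88²+103² = 18353 > 14400 = 120² → acute
(16,26,11): 11²+16² = 377 < 676 = 26² → obtuse
(15,81,79): 15²+79² = 6466 < 6561 = 81² → obtuse
4 of the 6 are obtuse.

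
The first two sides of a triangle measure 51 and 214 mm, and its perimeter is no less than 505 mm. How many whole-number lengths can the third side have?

Triangle inequality: 163 < x < 265. Perimeter ≥ 505 gives x ≥ 505 − 51 − 214 = 240.
So 240 ≤ x < 265; integers 240 through 264: 25 values.

25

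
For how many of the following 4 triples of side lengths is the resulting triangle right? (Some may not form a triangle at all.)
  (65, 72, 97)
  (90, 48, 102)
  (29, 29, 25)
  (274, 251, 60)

(65,72,97): 65²+72² = 9409 = 97² → right
(90,48,102): 48²+90² = 10404 = 102² → right
(29,29,25): 25²+29² = 1466 > 841 = 29² → acute
(274,251,60): 60²+251² = 66601 < 75076 = 274² → obtuse
2 of the 4 are right.

2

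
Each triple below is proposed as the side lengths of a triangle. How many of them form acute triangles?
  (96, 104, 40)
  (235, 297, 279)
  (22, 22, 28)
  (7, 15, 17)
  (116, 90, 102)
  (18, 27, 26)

(96,104,40): 40²+96² = 10816 = 104² → right
(235,297,279): 235²+279² = 133066 > 88209 = 297² → acute
(22,22,28): 22²+22² = 968 > 784 = 28² → acute
(7,15,17): 7²+15² = 274 < 289 = 17² → obtuse
(116,90,102): 90²+102² = 18504 > 13456 = 116² → acute
(18,27,26): 18²+26² = 1000 > 729 = 27² → acute
4 of the 6 are acute.

4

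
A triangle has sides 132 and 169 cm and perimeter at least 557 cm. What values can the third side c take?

Triangle inequality alone gives 37 < c < 301.
The perimeter condition gives c ≥ 557 − 132 − 169 = 256.
Intersecting the two: 256 ≤ c < 301.

256 ≤ c < 301 cm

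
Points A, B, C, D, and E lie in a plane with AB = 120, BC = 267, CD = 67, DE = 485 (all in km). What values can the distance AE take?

The maximum is all hops collinear in one direction: 120 + 267 + 67 + 485 = 939.
The longest hop is 485; the others sum to 454. Folding the others back against it leaves at least 485 − 454 = 31.

31 ≤ AE ≤ 939 km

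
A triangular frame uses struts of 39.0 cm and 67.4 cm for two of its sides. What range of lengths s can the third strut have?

By the triangle inequality, s must be less than 39.0 + 67.4 = 106.4 and greater than |39.0 − 67.4| = 28.4.

28.4 < s < 106.4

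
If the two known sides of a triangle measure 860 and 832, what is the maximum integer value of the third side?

The third side must be strictly less than 860 + 832 = 1692.
The largest integer below 1692 is 1691.

1691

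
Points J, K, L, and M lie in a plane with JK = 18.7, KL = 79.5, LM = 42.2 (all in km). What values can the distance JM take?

18.6 ≤ JM ≤ 140.4 km

The maximum is all hops collinear in one direction: 18.7 + 79.5 + 42.2 = 140.4.
The longest hop is 79.5; the others sum to 60.9. Folding the others back against it leaves at least 79.5 − 60.9 = 18.6.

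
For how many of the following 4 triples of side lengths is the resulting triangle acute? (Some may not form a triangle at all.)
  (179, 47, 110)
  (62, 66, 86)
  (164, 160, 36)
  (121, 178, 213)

(179,47,110): 47+110 ≤ 179, not a triangle
(62,66,86): 62²+66² = 8200 > 7396 = 86² → acute
(164,160,36): 36²+160² = 26896 = 164² → right
(121,178,213): 121²+178² = 46325 > 45369 = 213² → acute
2 of the 4 are acute.

2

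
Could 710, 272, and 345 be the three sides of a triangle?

No

The longest side is 710, but the other two sum to only 617.
617 < 710, so the triangle inequality fails.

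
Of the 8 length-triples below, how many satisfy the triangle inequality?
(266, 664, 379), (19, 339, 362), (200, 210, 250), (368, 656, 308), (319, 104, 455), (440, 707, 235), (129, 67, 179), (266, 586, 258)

3

(266,379,664): 266+379 ≤ 664 → not valid
(19,339,362): 19+339 ≤ 362 → not valid
(200,210,250): 200+210 > 250 → valid
(308,368,656): 308+368 > 656 → valid
(104,319,455): 104+319 ≤ 455 → not valid
(235,440,707): 235+440 ≤ 707 → not valid
(67,129,179): 67+129 > 179 → valid
(258,266,586): 258+266 ≤ 586 → not valid
3 of the 8 triples form a triangle.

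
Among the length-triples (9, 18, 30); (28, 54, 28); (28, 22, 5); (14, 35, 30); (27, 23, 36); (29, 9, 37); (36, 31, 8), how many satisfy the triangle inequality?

(9,18,30): 9+18 ≤ 30 → not valid
(28,28,54): 28+28 > 54 → valid
(5,22,28): 5+22 ≤ 28 → not valid
(14,30,35): 14+30 > 35 → valid
(23,27,36): 23+27 > 36 → valid
(9,29,37): 9+29 > 37 → valid
(8,31,36): 8+31 > 36 → valid
5 of the 7 triples form a triangle.

5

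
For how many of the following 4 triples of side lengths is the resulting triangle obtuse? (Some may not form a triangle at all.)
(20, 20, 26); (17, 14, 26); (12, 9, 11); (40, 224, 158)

1

(20,20,26): 20²+20² = 800 > 676 = 26² → acute
(17,14,26): 14²+17² = 485 < 676 = 26² → obtuse
(12,9,11): 9²+11² = 202 > 144 = 12² → acute
(40,224,158): 40+158 ≤ 224, not a triangle
1 of the 4 is obtuse.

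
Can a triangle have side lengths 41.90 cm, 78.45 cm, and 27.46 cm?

The longest side is 78.45, but the other two sum to only 69.36.
69.36 < 78.45, so the triangle inequality fails.

No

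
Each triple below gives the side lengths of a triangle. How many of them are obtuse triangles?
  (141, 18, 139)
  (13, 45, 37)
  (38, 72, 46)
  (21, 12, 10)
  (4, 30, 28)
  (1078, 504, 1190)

5

(141,18,139): 18²+139² = 19645 < 19881 = 141² → obtuse
(13,45,37): 13²+37² = 1538 < 2025 = 45² → obtuse
(38,72,46): 38²+46² = 3560 < 5184 = 72² → obtuse
(21,12,10): 10²+12² = 244 < 441 = 21² → obtuse
(4,30,28): 4²+28² = 800 < 900 = 30² → obtuse
(1078,504,1190): 504²+1078² = 1416100 = 1190² → right
5 of the 6 are obtuse.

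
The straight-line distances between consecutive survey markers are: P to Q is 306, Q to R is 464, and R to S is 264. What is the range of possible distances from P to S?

The maximum is all hops collinear in one direction: 306 + 464 + 264 = 1034.
The longest hop is 464; the others sum to 570. Since 464 ≤ 570, the path can fold back on itself completely, so the minimum distance is 0.

0 ≤ PS ≤ 1034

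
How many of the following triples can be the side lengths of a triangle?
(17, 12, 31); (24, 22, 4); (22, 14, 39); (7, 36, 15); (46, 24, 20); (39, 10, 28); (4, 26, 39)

1

(12,17,31): 12+17 ≤ 31 → not valid
(4,22,24): 4+22 > 24 → valid
(14,22,39): 14+22 ≤ 39 → not valid
(7,15,36): 7+15 ≤ 36 → not valid
(20,24,46): 20+24 ≤ 46 → not valid
(10,28,39): 10+28 ≤ 39 → not valid
(4,26,39): 4+26 ≤ 39 → not valid
1 of the 7 triples forms a triangle.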